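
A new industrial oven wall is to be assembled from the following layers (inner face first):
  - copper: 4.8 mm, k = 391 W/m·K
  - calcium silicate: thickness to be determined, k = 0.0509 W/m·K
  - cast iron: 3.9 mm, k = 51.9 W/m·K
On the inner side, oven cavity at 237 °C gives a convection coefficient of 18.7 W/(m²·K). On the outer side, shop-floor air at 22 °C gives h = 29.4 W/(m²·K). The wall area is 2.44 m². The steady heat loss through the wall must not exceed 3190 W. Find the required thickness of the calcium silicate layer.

Model the wall as resistances in series:
R_inner film = 1/(h_i·A) = 1/(18.7×2.44) = 0.02192 K/W
R_copper = L/(kA) = 0.0048/(391×2.44) = 5.031×10^-6 K/W
R_cast iron = L/(kA) = 0.0039/(51.9×2.44) = 3.08×10^-5 K/W
R_outer film = 1/(h_o·A) = 1/(29.4×2.44) = 0.01394 K/W
Sum of the known resistances R_other = 0.03589 K/W
Required total resistance R_tot = ΔT/Q_allow = 215/3190 = 0.0674 K/W
R_calcium silicate = R_tot − R_other = 0.03151 K/W
L = R·k·A = 0.03151×0.0509×2.44

L ≈ 3.91 mm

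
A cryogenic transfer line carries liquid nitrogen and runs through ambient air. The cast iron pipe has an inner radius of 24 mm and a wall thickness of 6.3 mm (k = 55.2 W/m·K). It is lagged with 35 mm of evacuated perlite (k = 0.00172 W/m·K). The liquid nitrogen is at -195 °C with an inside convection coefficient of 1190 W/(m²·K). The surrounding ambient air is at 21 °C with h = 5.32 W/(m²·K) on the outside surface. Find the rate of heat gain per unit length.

Treating each annulus and film as a series resistance:
R_inner film = 1/(h_i·2πr₁L) = 1/(1190×2π×0.024×1) = 0.005573 K/W
R_cast iron pipe wall = ln(30.3/24)/(2π×55.2×1) = 6.721×10^-4 K/W
R_evacuated perlite = ln(65.3/30.3)/(2π×0.00172×1) = 71.05 K/W
R_outer film = 1/(h_o·2πr_oL) = 1/(5.32×2π×0.0653×1) = 0.4581 K/W
R_total = 71.51 K/W
Q = ΔT/R_total = 216/71.51

q′ ≈ 3.02 W/m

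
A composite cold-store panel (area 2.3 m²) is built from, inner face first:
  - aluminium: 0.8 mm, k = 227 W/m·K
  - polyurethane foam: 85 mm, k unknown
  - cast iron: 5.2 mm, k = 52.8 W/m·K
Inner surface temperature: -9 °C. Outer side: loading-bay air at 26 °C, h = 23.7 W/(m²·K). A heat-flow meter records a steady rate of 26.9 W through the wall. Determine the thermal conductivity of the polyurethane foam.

Series thermal resistances:
R_aluminium = L/(kA) = 0.0008/(227×2.3) = 1.532×10^-6 K/W
R_cast iron = L/(kA) = 0.0052/(52.8×2.3) = 4.282×10^-5 K/W
R_outer film = 1/(h_o·A) = 1/(23.7×2.3) = 0.01835 K/W
Sum of known resistances R_other = 0.01839 K/W
Total R = ΔT/Q = 35/26.9 = 1.301 K/W
R_polyurethane foam = R_total − R_other = 1.283 K/W
k = L/(R·A) = 0.085/(1.283×2.3)

k ≈ 0.0288 W/(m·K)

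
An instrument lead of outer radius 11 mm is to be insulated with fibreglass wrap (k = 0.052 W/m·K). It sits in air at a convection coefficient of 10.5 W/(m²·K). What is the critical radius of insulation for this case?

For a cylinder r_cr = k/h = 0.052/10.5
r_cr = 4.95 mm; since the bare radius (11 mm) is above r_cr, any added insulation will reduce heat loss.

r_cr ≈ 4.95 mm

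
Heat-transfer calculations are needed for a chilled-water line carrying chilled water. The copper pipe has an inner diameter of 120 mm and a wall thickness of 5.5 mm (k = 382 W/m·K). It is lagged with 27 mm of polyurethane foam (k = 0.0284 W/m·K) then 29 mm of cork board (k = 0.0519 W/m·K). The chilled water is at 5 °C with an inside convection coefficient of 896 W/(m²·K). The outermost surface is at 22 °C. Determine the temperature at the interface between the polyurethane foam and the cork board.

Treating each annulus and film as a series resistance:
R_inner film = 1/(h_i·2πr₁L) = 1/(896×2π×0.06×1) = 0.00296 K/W
R_copper pipe wall = ln(65.5/60)/(2π×382×1) = 3.654×10^-5 K/W
R_polyurethane foam = ln(92.5/65.5)/(2π×0.0284×1) = 1.934 K/W
R_cork board = ln(121.5/92.5)/(2π×0.0519×1) = 0.8363 K/W
R_total = 2.774 K/W
Q = ΔT/R_total = 17/2.774
Q = 6.13 W/m
T_interface = T_inner + Q·ΣR(inner→interface) = 5 + 6.13×1.937

T ≈ 16.9 °C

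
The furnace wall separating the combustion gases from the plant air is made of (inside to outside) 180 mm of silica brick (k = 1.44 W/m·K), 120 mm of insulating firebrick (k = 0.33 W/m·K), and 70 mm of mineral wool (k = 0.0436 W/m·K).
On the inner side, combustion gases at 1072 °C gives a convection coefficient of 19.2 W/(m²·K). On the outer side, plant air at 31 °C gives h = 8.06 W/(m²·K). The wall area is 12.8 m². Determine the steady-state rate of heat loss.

Treating each layer as a thermal resistance in series:
R_inner film = 1/(h_i·A) = 1/(19.2×12.8) = 0.004069 K/W
R_silica brick = L/(kA) = 0.18/(1.44×12.8) = 0.009766 K/W
R_insulating firebrick = L/(kA) = 0.12/(0.33×12.8) = 0.02841 K/W
R_mineral wool = L/(kA) = 0.07/(0.0436×12.8) = 0.1254 K/W
R_outer film = 1/(h_o·A) = 1/(8.06×12.8) = 0.009693 K/W
R_total = 0.1774 K/W
Q = ΔT / R_total = 1041 / 0.1774

Q ≈ 5870 W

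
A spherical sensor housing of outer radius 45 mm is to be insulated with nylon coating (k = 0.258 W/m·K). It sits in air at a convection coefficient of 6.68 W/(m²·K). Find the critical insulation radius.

For a sphere r_cr = 2k/h = 2×0.258/6.68
r_cr = 77.2 mm; since the bare radius (45 mm) is below r_cr, adding a thin layer of insulation will *increase* heat loss.

r_cr ≈ 77.2 mm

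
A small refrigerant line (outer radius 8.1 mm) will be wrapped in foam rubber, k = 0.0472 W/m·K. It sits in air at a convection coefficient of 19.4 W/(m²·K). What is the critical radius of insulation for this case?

For a cylinder r_cr = k/h = 0.0472/19.4
r_cr = 2.43 mm; since the bare radius (8.1 mm) is above r_cr, any added insulation will reduce heat loss.

r_cr ≈ 2.43 mm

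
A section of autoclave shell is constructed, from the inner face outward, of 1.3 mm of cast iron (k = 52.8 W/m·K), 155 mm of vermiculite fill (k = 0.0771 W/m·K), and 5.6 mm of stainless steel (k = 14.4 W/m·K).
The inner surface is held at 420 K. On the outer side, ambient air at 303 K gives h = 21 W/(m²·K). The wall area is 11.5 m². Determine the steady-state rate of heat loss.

Series thermal resistances:
R_cast iron = L/(kA) = 0.0013/(52.8×11.5) = 2.141×10^-6 K/W
R_vermiculite fill = L/(kA) = 0.155/(0.0771×11.5) = 0.1748 K/W
R_stainless steel = L/(kA) = 0.0056/(14.4×11.5) = 3.382×10^-5 K/W
R_outer film = 1/(h_o·A) = 1/(21×11.5) = 0.004141 K/W
R_total = 0.179 K/W
Q = ΔT / R_total = 117 / 0.179

Q ≈ 654 W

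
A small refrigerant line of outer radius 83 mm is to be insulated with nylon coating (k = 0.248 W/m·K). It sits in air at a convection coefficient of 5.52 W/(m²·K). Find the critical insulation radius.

r_cr ≈ 44.9 mm

For a cylinder r_cr = k/h = 0.248/5.52
r_cr = 44.9 mm; since the bare radius (83 mm) is above r_cr, any added insulation will reduce heat loss.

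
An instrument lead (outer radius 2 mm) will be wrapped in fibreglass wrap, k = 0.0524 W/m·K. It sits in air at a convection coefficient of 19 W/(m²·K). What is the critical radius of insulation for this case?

r_cr ≈ 2.76 mm

For a cylinder r_cr = k/h = 0.0524/19
r_cr = 2.76 mm; since the bare radius (2 mm) is below r_cr, adding a thin layer of insulation will *increase* heat loss.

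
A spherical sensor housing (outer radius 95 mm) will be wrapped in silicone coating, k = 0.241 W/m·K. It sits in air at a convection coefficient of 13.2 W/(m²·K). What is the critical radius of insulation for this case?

r_cr ≈ 36.5 mm

For a sphere r_cr = 2k/h = 2×0.241/13.2
r_cr = 36.5 mm; since the bare radius (95 mm) is above r_cr, any added insulation will reduce heat loss.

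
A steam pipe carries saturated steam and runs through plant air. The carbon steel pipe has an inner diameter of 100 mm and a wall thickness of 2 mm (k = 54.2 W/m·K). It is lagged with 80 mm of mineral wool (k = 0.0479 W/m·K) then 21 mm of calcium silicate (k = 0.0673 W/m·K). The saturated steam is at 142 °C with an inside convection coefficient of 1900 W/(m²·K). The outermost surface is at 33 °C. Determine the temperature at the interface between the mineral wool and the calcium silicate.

Cylindrical conduction, so R = ln(r₂/r₁)/(2πkL) per layer, in series:
R_inner film = 1/(h_i·2πr₁L) = 1/(1900×2π×0.05×1) = 0.001675 K/W
R_carbon steel pipe wall = ln(52/50)/(2π×54.2×1) = 1.152×10^-4 K/W
R_mineral wool = ln(132/52)/(2π×0.0479×1) = 3.095 K/W
R_calcium silicate = ln(153/132)/(2π×0.0673×1) = 0.3491 K/W
R_total = 3.446 K/W
Q = ΔT/R_total = 109/3.446
Q = 31.6 W/m
T_interface = T_inner − Q·ΣR(inner→interface) = 142 − 31.6×3.097

T ≈ 44 °C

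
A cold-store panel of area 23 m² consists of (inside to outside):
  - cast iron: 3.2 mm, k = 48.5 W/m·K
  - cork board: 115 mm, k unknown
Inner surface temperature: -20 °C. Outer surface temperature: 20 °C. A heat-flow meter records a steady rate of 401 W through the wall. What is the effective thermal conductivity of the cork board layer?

k ≈ 0.0501 W/(m·K)

Series thermal resistances:
R_cast iron = L/(kA) = 0.0032/(48.5×23) = 2.869×10^-6 K/W
Sum of known resistances R_other = 2.869×10^-6 K/W
Total R = ΔT/Q = 40/401 = 0.09975 K/W
R_cork board = R_total − R_other = 0.09975 K/W
k = L/(R·A) = 0.115/(0.09975×23)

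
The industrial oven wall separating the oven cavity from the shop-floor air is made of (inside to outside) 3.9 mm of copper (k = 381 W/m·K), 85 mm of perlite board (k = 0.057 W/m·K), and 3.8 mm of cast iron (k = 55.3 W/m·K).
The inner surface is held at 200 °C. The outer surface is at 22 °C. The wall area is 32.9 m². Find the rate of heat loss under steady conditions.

Treating each layer as a thermal resistance in series:
R_copper = L/(kA) = 0.0039/(381×32.9) = 3.111×10^-7 K/W
R_perlite board = L/(kA) = 0.085/(0.057×32.9) = 0.04533 K/W
R_cast iron = L/(kA) = 0.0038/(55.3×32.9) = 2.089×10^-6 K/W
R_total = 0.04533 K/W
Q = ΔT / R_total = 178 / 0.04533

Q ≈ 3930 W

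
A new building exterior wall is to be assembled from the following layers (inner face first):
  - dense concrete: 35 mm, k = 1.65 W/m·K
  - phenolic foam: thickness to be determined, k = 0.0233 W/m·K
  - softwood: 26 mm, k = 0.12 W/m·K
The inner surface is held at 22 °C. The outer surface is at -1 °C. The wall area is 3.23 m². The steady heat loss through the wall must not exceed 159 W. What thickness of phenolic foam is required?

Treating each layer as a thermal resistance in series:
R_dense concrete = L/(kA) = 0.035/(1.65×3.23) = 0.006567 K/W
R_softwood = L/(kA) = 0.026/(0.12×3.23) = 0.06708 K/W
Sum of the known resistances R_other = 0.07365 K/W
Required total resistance R_tot = ΔT/Q_allow = 23/159 = 0.1447 K/W
R_phenolic foam = R_tot − R_other = 0.07101 K/W
L = R·k·A = 0.07101×0.0233×3.23

L ≈ 5.34 mm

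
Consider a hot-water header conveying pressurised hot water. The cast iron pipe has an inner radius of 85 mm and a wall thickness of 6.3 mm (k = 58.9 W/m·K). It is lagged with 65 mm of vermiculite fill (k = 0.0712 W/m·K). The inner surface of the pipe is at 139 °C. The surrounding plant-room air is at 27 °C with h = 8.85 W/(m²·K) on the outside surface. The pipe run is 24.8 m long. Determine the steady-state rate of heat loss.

For a radial system each layer contributes R = ln(r_out/r_in)/(2πkL); films add R = 1/(hA).
R_cast iron pipe wall = ln(91.3/85)/(2π×58.9×24.8) = 7.79×10^-6 K/W
R_vermiculite fill = ln(156.3/91.3)/(2π×0.0712×24.8) = 0.04846 K/W
R_outer film = 1/(h_o·2πr_oL) = 1/(8.85×2π×0.1563×24.8) = 0.004639 K/W
R_total = 0.05311 K/W
Q = ΔT/R_total = 112/0.05311

Q ≈ 2110 W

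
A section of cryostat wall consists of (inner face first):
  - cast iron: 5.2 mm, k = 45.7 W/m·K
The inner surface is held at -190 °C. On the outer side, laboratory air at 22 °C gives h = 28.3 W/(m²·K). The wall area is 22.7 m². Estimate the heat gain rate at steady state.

Q ≈ 136000 W

Treating each layer as a thermal resistance in series:
R_cast iron = L/(kA) = 0.0052/(45.7×22.7) = 5.013×10^-6 K/W
R_outer film = 1/(h_o·A) = 1/(28.3×22.7) = 0.001557 K/W
R_total = 0.001562 K/W
Q = ΔT / R_total = 212 / 0.001562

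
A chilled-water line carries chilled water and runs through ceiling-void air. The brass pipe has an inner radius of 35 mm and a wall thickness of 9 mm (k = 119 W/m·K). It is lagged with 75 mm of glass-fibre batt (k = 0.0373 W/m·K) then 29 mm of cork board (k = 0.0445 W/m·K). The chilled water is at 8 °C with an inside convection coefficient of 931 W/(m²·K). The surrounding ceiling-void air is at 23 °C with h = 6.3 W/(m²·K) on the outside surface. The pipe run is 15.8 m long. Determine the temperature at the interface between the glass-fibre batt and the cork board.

T ≈ 20.3 °C

Radial resistances (cylindrical: R_cond = ln(r_o/r_i)/(2πkL), R_conv = 1/(h·2πrL)):
R_inner film = 1/(h_i·2πr₁L) = 1/(931×2π×0.035×15.8) = 3.091×10^-4 K/W
R_brass pipe wall = ln(44/35)/(2π×119×15.8) = 1.937×10^-5 K/W
R_glass-fibre batt = ln(119/44)/(2π×0.0373×15.8) = 0.2687 K/W
R_cork board = ln(148/119)/(2π×0.0445×15.8) = 0.04937 K/W
R_outer film = 1/(h_o·2πr_oL) = 1/(6.3×2π×0.148×15.8) = 0.0108 K/W
R_total = 0.3292 K/W
Q = ΔT/R_total = 15/0.3292
Q = 45.6 W
T_interface = T_inner + Q·ΣR(inner→interface) = 8 + 45.6×0.269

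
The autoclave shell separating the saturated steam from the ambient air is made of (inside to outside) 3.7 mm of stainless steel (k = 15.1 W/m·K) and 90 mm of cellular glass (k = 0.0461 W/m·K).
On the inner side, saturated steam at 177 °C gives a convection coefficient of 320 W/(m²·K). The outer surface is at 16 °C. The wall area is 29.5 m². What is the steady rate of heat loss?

Q ≈ 2430 W

Model the wall as resistances in series:
R_inner film = 1/(h_i·A) = 1/(320×29.5) = 1.059×10^-4 K/W
R_stainless steel = L/(kA) = 0.0037/(15.1×29.5) = 8.306×10^-6 K/W
R_cellular glass = L/(kA) = 0.09/(0.0461×29.5) = 0.06618 K/W
R_total = 0.06629 K/W
Q = ΔT / R_total = 161 / 0.06629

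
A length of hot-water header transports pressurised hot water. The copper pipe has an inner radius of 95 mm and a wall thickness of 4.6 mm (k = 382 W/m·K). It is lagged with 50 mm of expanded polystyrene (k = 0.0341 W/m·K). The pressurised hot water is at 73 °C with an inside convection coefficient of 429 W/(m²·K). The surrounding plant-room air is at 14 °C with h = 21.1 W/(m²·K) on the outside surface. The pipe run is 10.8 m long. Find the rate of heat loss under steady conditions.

Treating each annulus and film as a series resistance:
R_inner film = 1/(h_i·2πr₁L) = 1/(429×2π×0.095×10.8) = 3.616×10^-4 K/W
R_copper pipe wall = ln(99.6/95)/(2π×382×10.8) = 1.824×10^-6 K/W
R_expanded polystyrene = ln(149.6/99.6)/(2π×0.0341×10.8) = 0.1758 K/W
R_outer film = 1/(h_o·2πr_oL) = 1/(21.1×2π×0.1496×10.8) = 0.004669 K/W
R_total = 0.1808 K/W
Q = ΔT/R_total = 59/0.1808

Q ≈ 326 W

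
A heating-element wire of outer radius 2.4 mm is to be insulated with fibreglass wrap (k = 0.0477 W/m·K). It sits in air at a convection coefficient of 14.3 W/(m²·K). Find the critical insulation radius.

r_cr ≈ 3.34 mm

For a cylinder r_cr = k/h = 0.0477/14.3
r_cr = 3.34 mm; since the bare radius (2.4 mm) is below r_cr, adding a thin layer of insulation will *increase* heat loss.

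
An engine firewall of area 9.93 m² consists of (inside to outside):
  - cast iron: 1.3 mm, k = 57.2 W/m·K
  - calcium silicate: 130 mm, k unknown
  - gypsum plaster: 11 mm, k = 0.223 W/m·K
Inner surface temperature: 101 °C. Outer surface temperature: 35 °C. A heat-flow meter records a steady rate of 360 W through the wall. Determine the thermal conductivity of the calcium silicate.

Model the wall as resistances in series:
R_cast iron = L/(kA) = 0.0013/(57.2×9.93) = 2.289×10^-6 K/W
R_gypsum plaster = L/(kA) = 0.011/(0.223×9.93) = 0.004968 K/W
Sum of known resistances R_other = 0.00497 K/W
Total R = ΔT/Q = 66/360 = 0.1833 K/W
R_calcium silicate = R_total − R_other = 0.1784 K/W
k = L/(R·A) = 0.13/(0.1784×9.93)

k ≈ 0.0734 W/(m·K)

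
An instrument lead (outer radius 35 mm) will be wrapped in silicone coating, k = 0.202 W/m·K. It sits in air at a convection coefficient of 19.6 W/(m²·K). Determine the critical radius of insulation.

r_cr ≈ 10.3 mm

For a cylinder r_cr = k/h = 0.202/19.6
r_cr = 10.3 mm; since the bare radius (35 mm) is above r_cr, any added insulation will reduce heat loss.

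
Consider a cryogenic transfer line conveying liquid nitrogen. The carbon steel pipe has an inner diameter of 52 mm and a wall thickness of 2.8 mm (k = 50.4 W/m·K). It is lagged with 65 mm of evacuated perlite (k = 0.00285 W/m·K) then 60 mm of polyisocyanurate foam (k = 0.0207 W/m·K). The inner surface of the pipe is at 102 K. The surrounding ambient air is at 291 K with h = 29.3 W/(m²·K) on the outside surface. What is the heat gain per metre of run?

Per-layer cylindrical resistances, series-summed:
R_carbon steel pipe wall = ln(28.8/26)/(2π×50.4×1) = 3.23×10^-4 K/W
R_evacuated perlite = ln(93.8/28.8)/(2π×0.00285×1) = 65.94 K/W
R_polyisocyanurate foam = ln(153.8/93.8)/(2π×0.0207×1) = 3.802 K/W
R_outer film = 1/(h_o·2πr_oL) = 1/(29.3×2π×0.1538×1) = 0.03532 K/W
R_total = 69.78 K/W
Q = ΔT/R_total = 189/69.78

q′ ≈ 2.71 W/m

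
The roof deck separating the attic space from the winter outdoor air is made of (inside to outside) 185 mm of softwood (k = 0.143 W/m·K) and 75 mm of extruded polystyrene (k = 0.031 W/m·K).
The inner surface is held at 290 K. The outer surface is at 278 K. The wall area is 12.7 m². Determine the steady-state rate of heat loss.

Using the resistance-network approach (series):
R_softwood = L/(kA) = 0.185/(0.143×12.7) = 0.1019 K/W
R_extruded polystyrene = L/(kA) = 0.075/(0.031×12.7) = 0.1905 K/W
R_total = 0.2924 K/W
Q = ΔT / R_total = 12 / 0.2924

Q ≈ 41 W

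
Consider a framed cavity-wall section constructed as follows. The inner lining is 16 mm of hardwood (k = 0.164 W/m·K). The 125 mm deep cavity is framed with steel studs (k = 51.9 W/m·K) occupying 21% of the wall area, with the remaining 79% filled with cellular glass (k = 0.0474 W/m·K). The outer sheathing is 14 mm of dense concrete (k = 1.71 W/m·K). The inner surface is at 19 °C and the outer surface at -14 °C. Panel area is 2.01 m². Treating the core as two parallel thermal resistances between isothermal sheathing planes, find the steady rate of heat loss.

Sheathing layers in series; stud and cavity paths in parallel between them.
R_inner = 0.016/(0.164×2.01) = 0.04854 K/W
R_stud  = 0.125/(51.9×0.21×2.01) = 0.005706 K/W
R_cav   = 0.125/(0.0474×0.79×2.01) = 1.661 K/W
1/R_core = 1/R_stud + 1/R_cav → R_core = 0.005686 K/W
R_outer = 0.014/(1.71×2.01) = 0.004073 K/W
R_total = 0.0583 K/W
Q = ΔT/R_total = 33/0.0583

Q ≈ 566 W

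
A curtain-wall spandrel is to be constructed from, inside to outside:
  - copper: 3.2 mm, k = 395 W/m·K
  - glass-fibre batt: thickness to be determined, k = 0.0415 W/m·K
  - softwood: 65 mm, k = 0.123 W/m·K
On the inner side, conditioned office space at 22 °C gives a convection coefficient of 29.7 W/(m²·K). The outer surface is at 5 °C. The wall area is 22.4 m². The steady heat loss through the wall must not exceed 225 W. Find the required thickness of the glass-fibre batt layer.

L ≈ 46.9 mm

Series thermal resistances:
R_inner film = 1/(h_i·A) = 1/(29.7×22.4) = 0.001503 K/W
R_copper = L/(kA) = 0.0032/(395×22.4) = 3.617×10^-7 K/W
R_softwood = L/(kA) = 0.065/(0.123×22.4) = 0.02359 K/W
Sum of the known resistances R_other = 0.0251 K/W
Required total resistance R_tot = ΔT/Q_allow = 17/225 = 0.07556 K/W
R_glass-fibre batt = R_tot − R_other = 0.05046 K/W
L = R·k·A = 0.05046×0.0415×22.4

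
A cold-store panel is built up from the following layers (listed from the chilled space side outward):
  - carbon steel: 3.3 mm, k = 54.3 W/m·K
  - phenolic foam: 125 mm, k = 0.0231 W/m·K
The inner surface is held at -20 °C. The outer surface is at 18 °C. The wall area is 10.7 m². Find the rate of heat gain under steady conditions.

Using the resistance-network approach (series):
R_carbon steel = L/(kA) = 0.0033/(54.3×10.7) = 5.68×10^-6 K/W
R_phenolic foam = L/(kA) = 0.125/(0.0231×10.7) = 0.5057 K/W
R_total = 0.5057 K/W
Q = ΔT / R_total = 38 / 0.5057

Q ≈ 75.1 W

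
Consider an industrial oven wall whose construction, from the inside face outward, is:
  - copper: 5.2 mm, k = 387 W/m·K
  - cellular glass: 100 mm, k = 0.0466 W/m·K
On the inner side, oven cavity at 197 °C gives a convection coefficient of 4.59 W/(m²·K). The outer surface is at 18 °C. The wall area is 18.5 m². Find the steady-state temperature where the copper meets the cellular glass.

Treating each layer as a thermal resistance in series:
R_inner film = 1/(h_i·A) = 1/(4.59×18.5) = 0.01178 K/W
R_copper = L/(kA) = 0.0052/(387×18.5) = 7.263×10^-7 K/W
R_cellular glass = L/(kA) = 0.1/(0.0466×18.5) = 0.116 K/W
R_total = 0.1278 K/W;  Q = ΔT/R_total = 179/0.1278 = 1401 W
T_interface = T_inner − Q·ΣR(inner→interface) = 197 − 1400×0.01178

T ≈ 181 °C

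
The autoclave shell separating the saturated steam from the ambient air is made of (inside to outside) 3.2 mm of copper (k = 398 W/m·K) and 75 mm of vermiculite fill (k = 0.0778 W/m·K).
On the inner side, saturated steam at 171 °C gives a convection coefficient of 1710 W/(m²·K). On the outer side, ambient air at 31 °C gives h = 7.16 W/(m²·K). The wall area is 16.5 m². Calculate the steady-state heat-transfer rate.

Series thermal resistances:
R_inner film = 1/(h_i·A) = 1/(1710×16.5) = 3.544×10^-5 K/W
R_copper = L/(kA) = 0.0032/(398×16.5) = 4.873×10^-7 K/W
R_vermiculite fill = L/(kA) = 0.075/(0.0778×16.5) = 0.05842 K/W
R_outer film = 1/(h_o·A) = 1/(7.16×16.5) = 0.008465 K/W
R_total = 0.06693 K/W
Q = ΔT / R_total = 140 / 0.06693

Q ≈ 2090 W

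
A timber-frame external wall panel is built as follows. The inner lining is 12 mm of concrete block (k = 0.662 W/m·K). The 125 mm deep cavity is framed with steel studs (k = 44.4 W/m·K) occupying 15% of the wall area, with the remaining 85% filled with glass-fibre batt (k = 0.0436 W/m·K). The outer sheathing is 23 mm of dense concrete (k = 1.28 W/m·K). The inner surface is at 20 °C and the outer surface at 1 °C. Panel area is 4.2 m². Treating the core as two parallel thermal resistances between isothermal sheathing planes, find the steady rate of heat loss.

Sheathing layers in series; stud and cavity paths in parallel between them.
R_inner = 0.012/(0.662×4.2) = 0.004316 K/W
R_stud  = 0.125/(44.4×0.15×4.2) = 0.004469 K/W
R_cav   = 0.125/(0.0436×0.85×4.2) = 0.8031 K/W
1/R_core = 1/R_stud + 1/R_cav → R_core = 0.004444 K/W
R_outer = 0.023/(1.28×4.2) = 0.004278 K/W
R_total = 0.01304 K/W
Q = ΔT/R_total = 19/0.01304

Q ≈ 1460 W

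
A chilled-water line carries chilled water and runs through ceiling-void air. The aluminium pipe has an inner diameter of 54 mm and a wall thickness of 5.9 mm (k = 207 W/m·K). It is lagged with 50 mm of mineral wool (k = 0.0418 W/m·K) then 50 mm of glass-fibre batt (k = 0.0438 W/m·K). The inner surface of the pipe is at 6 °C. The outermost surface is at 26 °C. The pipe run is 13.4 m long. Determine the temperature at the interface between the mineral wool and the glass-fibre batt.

T ≈ 19.4 °C

Radial resistances (cylindrical: R_cond = ln(r_o/r_i)/(2πkL), R_conv = 1/(h·2πrL)):
R_aluminium pipe wall = ln(32.9/27)/(2π×207×13.4) = 1.134×10^-5 K/W
R_mineral wool = ln(82.9/32.9)/(2π×0.0418×13.4) = 0.2626 K/W
R_glass-fibre batt = ln(132.9/82.9)/(2π×0.0438×13.4) = 0.128 K/W
R_total = 0.3906 K/W
Q = ΔT/R_total = 20/0.3906
Q = 51.2 W
T_interface = T_inner + Q·ΣR(inner→interface) = 6 + 51.2×0.2626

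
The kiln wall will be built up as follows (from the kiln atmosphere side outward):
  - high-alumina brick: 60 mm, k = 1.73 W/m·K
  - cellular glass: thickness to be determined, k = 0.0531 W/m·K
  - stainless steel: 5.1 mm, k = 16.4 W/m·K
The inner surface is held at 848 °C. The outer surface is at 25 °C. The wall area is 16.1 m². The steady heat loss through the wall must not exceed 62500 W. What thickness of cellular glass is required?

L ≈ 9.4 mm

Series thermal resistances:
R_high-alumina brick = L/(kA) = 0.06/(1.73×16.1) = 0.002154 K/W
R_stainless steel = L/(kA) = 0.0051/(16.4×16.1) = 1.932×10^-5 K/W
Sum of the known resistances R_other = 0.002173 K/W
Required total resistance R_tot = ΔT/Q_allow = 823/62500 = 0.01317 K/W
R_cellular glass = R_tot − R_other = 0.01099 K/W
L = R·k·A = 0.01099×0.0531×16.1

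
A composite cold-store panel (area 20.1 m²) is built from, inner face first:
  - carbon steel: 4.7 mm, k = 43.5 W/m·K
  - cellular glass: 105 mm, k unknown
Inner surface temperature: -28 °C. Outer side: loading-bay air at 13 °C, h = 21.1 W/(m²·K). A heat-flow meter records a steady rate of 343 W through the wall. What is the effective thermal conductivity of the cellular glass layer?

Treating each layer as a thermal resistance in series:
R_carbon steel = L/(kA) = 0.0047/(43.5×20.1) = 5.375×10^-6 K/W
R_outer film = 1/(h_o·A) = 1/(21.1×20.1) = 0.002358 K/W
Sum of known resistances R_other = 0.002363 K/W
Total R = ΔT/Q = 41/343 = 0.1195 K/W
R_cellular glass = R_total − R_other = 0.1172 K/W
k = L/(R·A) = 0.105/(0.1172×20.1)

k ≈ 0.0446 W/(m·K)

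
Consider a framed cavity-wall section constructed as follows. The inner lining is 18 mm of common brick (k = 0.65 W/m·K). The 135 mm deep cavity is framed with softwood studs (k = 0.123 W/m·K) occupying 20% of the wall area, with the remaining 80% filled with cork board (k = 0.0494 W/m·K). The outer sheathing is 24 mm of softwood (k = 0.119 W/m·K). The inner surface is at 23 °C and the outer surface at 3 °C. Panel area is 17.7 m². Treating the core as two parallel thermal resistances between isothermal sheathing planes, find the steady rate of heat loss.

Sheathing layers in series; stud and cavity paths in parallel between them.
R_inner = 0.018/(0.65×17.7) = 0.001565 K/W
R_stud  = 0.135/(0.123×0.2×17.7) = 0.31 K/W
R_cav   = 0.135/(0.0494×0.8×17.7) = 0.193 K/W
1/R_core = 1/R_stud + 1/R_cav → R_core = 0.119 K/W
R_outer = 0.024/(0.119×17.7) = 0.01139 K/W
R_total = 0.1319 K/W
Q = ΔT/R_total = 20/0.1319

Q ≈ 152 W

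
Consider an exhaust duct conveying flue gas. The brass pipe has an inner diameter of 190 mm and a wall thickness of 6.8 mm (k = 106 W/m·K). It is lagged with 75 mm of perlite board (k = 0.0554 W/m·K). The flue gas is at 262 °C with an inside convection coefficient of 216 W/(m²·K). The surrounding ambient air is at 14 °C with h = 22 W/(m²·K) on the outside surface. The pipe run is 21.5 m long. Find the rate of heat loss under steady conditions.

For a radial system each layer contributes R = ln(r_out/r_in)/(2πkL); films add R = 1/(hA).
R_inner film = 1/(h_i·2πr₁L) = 1/(216×2π×0.095×21.5) = 3.607×10^-4 K/W
R_brass pipe wall = ln(101.8/95)/(2π×106×21.5) = 4.828×10^-6 K/W
R_perlite board = ln(176.8/101.8)/(2π×0.0554×21.5) = 0.07376 K/W
R_outer film = 1/(h_o·2πr_oL) = 1/(22×2π×0.1768×21.5) = 0.001903 K/W
R_total = 0.07603 K/W
Q = ΔT/R_total = 248/0.07603

Q ≈ 3260 W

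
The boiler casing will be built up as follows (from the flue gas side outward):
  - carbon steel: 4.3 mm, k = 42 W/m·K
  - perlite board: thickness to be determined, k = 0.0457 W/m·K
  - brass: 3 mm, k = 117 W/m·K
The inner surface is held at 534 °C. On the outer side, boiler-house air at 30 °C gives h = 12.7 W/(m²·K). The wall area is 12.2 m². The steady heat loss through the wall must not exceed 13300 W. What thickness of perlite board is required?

L ≈ 17.5 mm

Thermal resistances in series:
R_carbon steel = L/(kA) = 0.0043/(42×12.2) = 8.392×10^-6 K/W
R_brass = L/(kA) = 0.003/(117×12.2) = 2.102×10^-6 K/W
R_outer film = 1/(h_o·A) = 1/(12.7×12.2) = 0.006454 K/W
Sum of the known resistances R_other = 0.006465 K/W
Required total resistance R_tot = ΔT/Q_allow = 504/13300 = 0.03789 K/W
R_perlite board = R_tot − R_other = 0.03143 K/W
L = R·k·A = 0.03143×0.0457×12.2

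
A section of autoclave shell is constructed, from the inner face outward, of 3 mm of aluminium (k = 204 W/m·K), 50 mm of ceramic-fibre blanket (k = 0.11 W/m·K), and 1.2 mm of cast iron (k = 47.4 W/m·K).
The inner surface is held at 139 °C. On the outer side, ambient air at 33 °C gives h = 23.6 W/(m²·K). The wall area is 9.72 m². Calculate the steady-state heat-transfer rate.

Q ≈ 2070 W

Series thermal resistances:
R_aluminium = L/(kA) = 0.003/(204×9.72) = 1.513×10^-6 K/W
R_ceramic-fibre blanket = L/(kA) = 0.05/(0.11×9.72) = 0.04676 K/W
R_cast iron = L/(kA) = 0.0012/(47.4×9.72) = 2.605×10^-6 K/W
R_outer film = 1/(h_o·A) = 1/(23.6×9.72) = 0.004359 K/W
R_total = 0.05113 K/W
Q = ΔT / R_total = 106 / 0.05113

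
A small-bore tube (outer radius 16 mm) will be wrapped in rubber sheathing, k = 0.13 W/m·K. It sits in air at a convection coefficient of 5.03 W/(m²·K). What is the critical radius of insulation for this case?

For a cylinder r_cr = k/h = 0.13/5.03
r_cr = 25.8 mm; since the bare radius (16 mm) is below r_cr, adding a thin layer of insulation will *increase* heat loss.

r_cr ≈ 25.8 mm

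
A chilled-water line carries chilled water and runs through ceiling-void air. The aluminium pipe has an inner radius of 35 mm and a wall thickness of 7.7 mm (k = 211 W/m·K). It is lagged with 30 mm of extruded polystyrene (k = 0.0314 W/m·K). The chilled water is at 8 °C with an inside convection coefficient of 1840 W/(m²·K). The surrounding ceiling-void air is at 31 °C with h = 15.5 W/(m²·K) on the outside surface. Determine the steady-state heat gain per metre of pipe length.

Cylindrical conduction, so R = ln(r₂/r₁)/(2πkL) per layer, in series:
R_inner film = 1/(h_i·2πr₁L) = 1/(1840×2π×0.035×1) = 0.002471 K/W
R_aluminium pipe wall = ln(42.7/35)/(2π×211×1) = 1.5×10^-4 K/W
R_extruded polystyrene = ln(72.7/42.7)/(2π×0.0314×1) = 2.697 K/W
R_outer film = 1/(h_o·2πr_oL) = 1/(15.5×2π×0.0727×1) = 0.1412 K/W
R_total = 2.841 K/W
Q = ΔT/R_total = 23/2.841

q′ ≈ 8.1 W/m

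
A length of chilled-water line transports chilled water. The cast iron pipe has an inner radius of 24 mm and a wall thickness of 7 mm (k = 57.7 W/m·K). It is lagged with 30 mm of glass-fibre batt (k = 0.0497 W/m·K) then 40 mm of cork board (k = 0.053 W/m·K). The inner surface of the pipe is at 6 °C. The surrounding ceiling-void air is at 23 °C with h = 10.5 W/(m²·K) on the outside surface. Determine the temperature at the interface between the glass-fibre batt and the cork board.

T ≈ 15.6 °C

Cylindrical conduction, so R = ln(r₂/r₁)/(2πkL) per layer, in series:
R_cast iron pipe wall = ln(31/24)/(2π×57.7×1) = 7.059×10^-4 K/W
R_glass-fibre batt = ln(61/31)/(2π×0.0497×1) = 2.168 K/W
R_cork board = ln(101/61)/(2π×0.053×1) = 1.514 K/W
R_outer film = 1/(h_o·2πr_oL) = 1/(10.5×2π×0.101×1) = 0.1501 K/W
R_total = 3.833 K/W
Q = ΔT/R_total = 17/3.833
Q = 4.44 W/m
T_interface = T_inner + Q·ΣR(inner→interface) = 6 + 4.44×2.168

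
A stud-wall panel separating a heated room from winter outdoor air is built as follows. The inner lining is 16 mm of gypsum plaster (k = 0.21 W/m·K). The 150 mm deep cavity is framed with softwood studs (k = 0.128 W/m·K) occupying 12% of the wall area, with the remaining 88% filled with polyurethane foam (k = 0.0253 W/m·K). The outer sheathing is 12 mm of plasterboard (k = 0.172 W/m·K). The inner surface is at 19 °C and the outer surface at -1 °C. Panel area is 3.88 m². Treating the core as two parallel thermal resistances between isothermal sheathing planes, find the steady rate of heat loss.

Q ≈ 18.8 W

Sheathing layers in series; stud and cavity paths in parallel between them.
R_inner = 0.016/(0.21×3.88) = 0.01964 K/W
R_stud  = 0.15/(0.128×0.12×3.88) = 2.517 K/W
R_cav   = 0.15/(0.0253×0.88×3.88) = 1.736 K/W
1/R_core = 1/R_stud + 1/R_cav → R_core = 1.028 K/W
R_outer = 0.012/(0.172×3.88) = 0.01798 K/W
R_total = 1.065 K/W
Q = ΔT/R_total = 20/1.065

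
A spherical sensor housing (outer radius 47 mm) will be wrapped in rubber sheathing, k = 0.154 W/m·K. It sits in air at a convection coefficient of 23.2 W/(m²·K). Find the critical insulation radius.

For a sphere r_cr = 2k/h = 2×0.154/23.2
r_cr = 13.3 mm; since the bare radius (47 mm) is above r_cr, any added insulation will reduce heat loss.

r_cr ≈ 13.3 mm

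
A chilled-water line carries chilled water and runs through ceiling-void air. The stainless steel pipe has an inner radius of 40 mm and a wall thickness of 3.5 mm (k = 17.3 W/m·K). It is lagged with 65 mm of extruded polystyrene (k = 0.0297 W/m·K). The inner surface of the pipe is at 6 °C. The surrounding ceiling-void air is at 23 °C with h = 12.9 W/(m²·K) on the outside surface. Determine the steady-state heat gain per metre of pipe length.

Treating each annulus and film as a series resistance:
R_stainless steel pipe wall = ln(43.5/40)/(2π×17.3×1) = 7.717×10^-4 K/W
R_extruded polystyrene = ln(108.5/43.5)/(2π×0.0297×1) = 4.898 K/W
R_outer film = 1/(h_o·2πr_oL) = 1/(12.9×2π×0.1085×1) = 0.1137 K/W
R_total = 5.012 K/W
Q = ΔT/R_total = 17/5.012

q′ ≈ 3.39 W/m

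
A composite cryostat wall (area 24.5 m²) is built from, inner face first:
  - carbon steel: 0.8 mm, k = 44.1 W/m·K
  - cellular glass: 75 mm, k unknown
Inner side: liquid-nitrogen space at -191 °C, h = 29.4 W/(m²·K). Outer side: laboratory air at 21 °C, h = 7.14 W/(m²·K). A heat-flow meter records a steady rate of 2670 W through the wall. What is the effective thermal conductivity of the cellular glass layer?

Thermal resistances in series:
R_inner film = 1/(h_i·A) = 1/(29.4×24.5) = 0.001388 K/W
R_carbon steel = L/(kA) = 0.0008/(44.1×24.5) = 7.404×10^-7 K/W
R_outer film = 1/(h_o·A) = 1/(7.14×24.5) = 0.005717 K/W
Sum of known resistances R_other = 0.007106 K/W
Total R = ΔT/Q = 212/2670 = 0.0794 K/W
R_cellular glass = R_total − R_other = 0.0723 K/W
k = L/(R·A) = 0.075/(0.0723×24.5)

k ≈ 0.0423 W/(m·K)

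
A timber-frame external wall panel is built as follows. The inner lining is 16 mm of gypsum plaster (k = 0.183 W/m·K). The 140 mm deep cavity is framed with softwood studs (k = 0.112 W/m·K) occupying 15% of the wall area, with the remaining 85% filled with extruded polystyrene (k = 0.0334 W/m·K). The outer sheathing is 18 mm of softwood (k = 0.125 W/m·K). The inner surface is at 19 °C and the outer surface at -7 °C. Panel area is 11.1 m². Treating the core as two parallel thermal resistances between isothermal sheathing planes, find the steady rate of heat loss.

Q ≈ 86.7 W

Sheathing layers in series; stud and cavity paths in parallel between them.
R_inner = 0.016/(0.183×11.1) = 0.007877 K/W
R_stud  = 0.14/(0.112×0.15×11.1) = 0.7508 K/W
R_cav   = 0.14/(0.0334×0.85×11.1) = 0.4443 K/W
1/R_core = 1/R_stud + 1/R_cav → R_core = 0.2791 K/W
R_outer = 0.018/(0.125×11.1) = 0.01297 K/W
R_total = 0.3 K/W
Q = ΔT/R_total = 26/0.3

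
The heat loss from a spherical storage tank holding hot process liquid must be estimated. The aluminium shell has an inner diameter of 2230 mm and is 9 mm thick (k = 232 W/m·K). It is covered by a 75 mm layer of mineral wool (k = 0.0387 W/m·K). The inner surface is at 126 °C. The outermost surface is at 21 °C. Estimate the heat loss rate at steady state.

Radial (spherical) resistances in series:
R_aluminium shell = (1/1.115 − 1/1.124)/(4π×232) = 2.463×10^-6 K/W
R_mineral wool = (1/1.124 − 1/1.199)/(4π×0.0387) = 0.1144 K/W
R_total = 0.1144 K/W
Q = ΔT/R_total = 105/0.1144

Q ≈ 918 W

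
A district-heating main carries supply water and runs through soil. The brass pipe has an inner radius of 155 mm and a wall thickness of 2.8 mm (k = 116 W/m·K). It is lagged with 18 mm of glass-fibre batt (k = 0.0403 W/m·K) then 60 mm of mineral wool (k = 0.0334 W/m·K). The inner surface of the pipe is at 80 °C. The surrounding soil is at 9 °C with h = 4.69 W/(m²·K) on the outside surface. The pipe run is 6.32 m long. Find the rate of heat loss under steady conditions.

Q ≈ 228 W

Radial resistances (cylindrical: R_cond = ln(r_o/r_i)/(2πkL), R_conv = 1/(h·2πrL)):
R_brass pipe wall = ln(157.8/155)/(2π×116×6.32) = 3.887×10^-6 K/W
R_glass-fibre batt = ln(175.8/157.8)/(2π×0.0403×6.32) = 0.0675 K/W
R_mineral wool = ln(235.8/175.8)/(2π×0.0334×6.32) = 0.2214 K/W
R_outer film = 1/(h_o·2πr_oL) = 1/(4.69×2π×0.2358×6.32) = 0.02277 K/W
R_total = 0.3117 K/W
Q = ΔT/R_total = 71/0.3117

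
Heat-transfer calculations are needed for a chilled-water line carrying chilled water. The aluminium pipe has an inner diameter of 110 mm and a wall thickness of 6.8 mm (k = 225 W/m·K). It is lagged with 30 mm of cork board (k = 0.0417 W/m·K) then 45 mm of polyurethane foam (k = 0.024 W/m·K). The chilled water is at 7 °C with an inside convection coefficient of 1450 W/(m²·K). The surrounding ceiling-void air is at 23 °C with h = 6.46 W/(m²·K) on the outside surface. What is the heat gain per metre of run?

q′ ≈ 3.69 W/m

Cylindrical conduction, so R = ln(r₂/r₁)/(2πkL) per layer, in series:
R_inner film = 1/(h_i·2πr₁L) = 1/(1450×2π×0.055×1) = 0.001996 K/W
R_aluminium pipe wall = ln(61.8/55)/(2π×225×1) = 8.246×10^-5 K/W
R_cork board = ln(91.8/61.8)/(2π×0.0417×1) = 1.51 K/W
R_polyurethane foam = ln(136.8/91.8)/(2π×0.024×1) = 2.645 K/W
R_outer film = 1/(h_o·2πr_oL) = 1/(6.46×2π×0.1368×1) = 0.1801 K/W
R_total = 4.338 K/W
Q = ΔT/R_total = 16/4.338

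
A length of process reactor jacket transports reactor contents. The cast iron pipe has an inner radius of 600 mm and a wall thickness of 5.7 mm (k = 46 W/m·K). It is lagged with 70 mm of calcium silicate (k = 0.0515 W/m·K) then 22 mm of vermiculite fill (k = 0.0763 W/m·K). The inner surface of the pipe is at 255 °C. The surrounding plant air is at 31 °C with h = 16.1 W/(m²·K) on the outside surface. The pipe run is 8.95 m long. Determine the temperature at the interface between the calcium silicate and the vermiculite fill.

Per-layer cylindrical resistances, series-summed:
R_cast iron pipe wall = ln(605.7/600)/(2π×46×8.95) = 3.655×10^-6 K/W
R_calcium silicate = ln(675.7/605.7)/(2π×0.0515×8.95) = 0.03776 K/W
R_vermiculite fill = ln(697.7/675.7)/(2π×0.0763×8.95) = 0.007467 K/W
R_outer film = 1/(h_o·2πr_oL) = 1/(16.1×2π×0.6977×8.95) = 0.001583 K/W
R_total = 0.04682 K/W
Q = ΔT/R_total = 224/0.04682
Q = 4780 W
T_interface = T_inner − Q·ΣR(inner→interface) = 255 − 4780×0.03777

T ≈ 74.3 °C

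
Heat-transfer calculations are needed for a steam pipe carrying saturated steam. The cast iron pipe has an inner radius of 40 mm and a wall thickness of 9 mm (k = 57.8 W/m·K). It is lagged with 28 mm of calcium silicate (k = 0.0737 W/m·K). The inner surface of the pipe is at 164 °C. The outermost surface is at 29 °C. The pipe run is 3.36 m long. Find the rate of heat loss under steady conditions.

Q ≈ 464 W

Per-layer cylindrical resistances, series-summed:
R_cast iron pipe wall = ln(49/40)/(2π×57.8×3.36) = 1.663×10^-4 K/W
R_calcium silicate = ln(77/49)/(2π×0.0737×3.36) = 0.2905 K/W
R_total = 0.2907 K/W
Q = ΔT/R_total = 135/0.2907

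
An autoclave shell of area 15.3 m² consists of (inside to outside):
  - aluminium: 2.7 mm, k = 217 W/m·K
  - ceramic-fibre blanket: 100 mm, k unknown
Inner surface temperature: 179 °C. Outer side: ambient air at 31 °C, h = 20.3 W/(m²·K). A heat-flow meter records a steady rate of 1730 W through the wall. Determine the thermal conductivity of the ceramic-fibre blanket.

k ≈ 0.0794 W/(m·K)

Treating each layer as a thermal resistance in series:
R_aluminium = L/(kA) = 0.0027/(217×15.3) = 8.132×10^-7 K/W
R_outer film = 1/(h_o·A) = 1/(20.3×15.3) = 0.00322 K/W
Sum of known resistances R_other = 0.00322 K/W
Total R = ΔT/Q = 148/1730 = 0.08555 K/W
R_ceramic-fibre blanket = R_total − R_other = 0.08233 K/W
k = L/(R·A) = 0.1/(0.08233×15.3)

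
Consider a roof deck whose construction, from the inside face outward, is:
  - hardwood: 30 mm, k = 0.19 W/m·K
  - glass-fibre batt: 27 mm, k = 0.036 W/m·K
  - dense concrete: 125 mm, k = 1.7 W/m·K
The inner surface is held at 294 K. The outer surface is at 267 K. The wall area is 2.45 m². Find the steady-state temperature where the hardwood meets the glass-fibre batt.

T ≈ 290 K

Thermal resistances in series:
R_hardwood = L/(kA) = 0.03/(0.19×2.45) = 0.06445 K/W
R_glass-fibre batt = L/(kA) = 0.027/(0.036×2.45) = 0.3061 K/W
R_dense concrete = L/(kA) = 0.125/(1.7×2.45) = 0.03001 K/W
R_total = 0.4006 K/W;  Q = ΔT/R_total = 27/0.4006 = 67.4 W
T_interface = T_inner − Q·ΣR(inner→interface) = 294 − 67.4×0.06445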